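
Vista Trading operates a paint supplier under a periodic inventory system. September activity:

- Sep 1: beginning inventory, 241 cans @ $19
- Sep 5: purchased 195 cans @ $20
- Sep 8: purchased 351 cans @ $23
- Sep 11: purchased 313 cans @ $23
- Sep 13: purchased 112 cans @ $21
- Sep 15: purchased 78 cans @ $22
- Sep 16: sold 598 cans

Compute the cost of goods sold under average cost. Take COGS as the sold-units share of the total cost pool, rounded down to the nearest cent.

COGS = $12,895.93

Sep 16, sell 598: 598/1290 × $27,819.00 → $12,895.93
Ending inventory (cost pool remaining) = $14,923.07
Check: goods available $27,819.00 = COGS $12,895.93 + ending $14,923.07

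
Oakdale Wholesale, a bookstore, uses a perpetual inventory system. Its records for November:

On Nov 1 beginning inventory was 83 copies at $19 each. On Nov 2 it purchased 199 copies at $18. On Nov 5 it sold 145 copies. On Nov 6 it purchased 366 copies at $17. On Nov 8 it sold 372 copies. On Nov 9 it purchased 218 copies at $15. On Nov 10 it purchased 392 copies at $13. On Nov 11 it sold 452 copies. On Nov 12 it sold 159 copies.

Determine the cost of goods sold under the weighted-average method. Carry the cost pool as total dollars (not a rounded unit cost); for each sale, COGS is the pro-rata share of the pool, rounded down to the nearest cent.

COGS = $17,880.47

After Nov 1: 83 on hand, pool $1,577.00 (≈ $19.0000 each)
After Nov 2: 282 on hand, pool $5,159.00 (≈ $18.2943 each)
Nov 5, sell 145: 145/282 × $5,159.00 → $2,652.67
After Nov 6: 503 on hand, pool $8,728.33 (≈ $17.3525 each)
Nov 8, sell 372: 372/503 × $8,728.33 → $6,455.14
After Nov 9: 349 on hand, pool $5,543.19 (≈ $15.8831 each)
After Nov 10: 741 on hand, pool $10,639.19 (≈ $14.3579 each)
Nov 11, sell 452: 452/741 × $10,639.19 → $6,489.76
Nov 12, sell 159: 159/289 × $4,149.43 → $2,282.90
Total COGS = $2,652.67 + $6,455.14 + $6,489.76 + $2,282.90 = $17,880.47
Ending inventory (cost pool remaining) = $1,866.53
Check: goods available $19,747.00 = COGS $17,880.47 + ending $1,866.53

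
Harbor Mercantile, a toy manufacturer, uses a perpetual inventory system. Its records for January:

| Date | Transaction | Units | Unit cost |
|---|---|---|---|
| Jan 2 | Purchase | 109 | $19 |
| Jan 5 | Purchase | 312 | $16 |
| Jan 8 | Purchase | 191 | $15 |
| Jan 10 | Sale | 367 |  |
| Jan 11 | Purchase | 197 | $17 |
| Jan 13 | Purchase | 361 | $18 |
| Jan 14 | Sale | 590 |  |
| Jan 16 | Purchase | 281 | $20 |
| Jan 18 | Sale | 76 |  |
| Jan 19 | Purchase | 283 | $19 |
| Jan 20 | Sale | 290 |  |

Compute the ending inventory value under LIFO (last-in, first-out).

Jan 10, 367 sold [LIFO — newest first]: 191 @ $15 + 176 @ $16 = $5,681
Jan 14, 590 sold [LIFO — newest first]: 361 @ $18 + 197 @ $17 + 32 @ $16 = $10,359
Jan 18, 76 sold [LIFO — newest first]: 76 @ $20 = $1,520
Jan 20, 290 sold [LIFO — newest first]: 283 @ $19 + 7 @ $20 = $5,517
Total COGS = $5,681 + $10,359 + $1,520 + $5,517 = $23,077
Ending inventory: 109 @ $19 + 104 @ $16 + 198 @ $20 = $7,695

Ending inventory = $7,695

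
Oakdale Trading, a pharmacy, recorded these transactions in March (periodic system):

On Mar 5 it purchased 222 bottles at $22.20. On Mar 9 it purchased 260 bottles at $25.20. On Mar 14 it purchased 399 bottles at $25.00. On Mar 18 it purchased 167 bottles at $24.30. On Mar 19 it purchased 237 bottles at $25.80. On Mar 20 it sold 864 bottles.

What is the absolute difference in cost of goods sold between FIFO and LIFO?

FIFO COGS: 222 @ $22.20 + 260 @ $25.20 + 382 @ $25.00 = $21,030.40
LIFO COGS: 237 @ $25.80 + 167 @ $24.30 + 399 @ $25.00 + 61 @ $25.20 = $21,684.90
Difference = |$21,030.40 − $21,684.90| = $654.50

$654.50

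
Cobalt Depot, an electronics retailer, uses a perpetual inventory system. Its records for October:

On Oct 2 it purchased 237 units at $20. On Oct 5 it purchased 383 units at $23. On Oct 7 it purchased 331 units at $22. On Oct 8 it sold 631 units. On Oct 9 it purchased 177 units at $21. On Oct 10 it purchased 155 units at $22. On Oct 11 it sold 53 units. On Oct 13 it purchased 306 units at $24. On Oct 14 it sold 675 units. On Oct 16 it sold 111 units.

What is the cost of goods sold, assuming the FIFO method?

COGS = $32,446

Oct 8, 631 sold [FIFO — oldest first]: 237 @ $20 + 383 @ $23 + 11 @ $22 = $13,791
Oct 11, 53 sold [FIFO — oldest first]: 53 @ $22 = $1,166
Oct 14, 675 sold [FIFO — oldest first]: 267 @ $22 + 177 @ $21 + 155 @ $22 + 76 @ $24 = $14,825
Oct 16, 111 sold [FIFO — oldest first]: 111 @ $24 = $2,664
Total COGS = $13,791 + $1,166 + $14,825 + $2,664 = $32,446
Ending inventory: 119 @ $24 = $2,856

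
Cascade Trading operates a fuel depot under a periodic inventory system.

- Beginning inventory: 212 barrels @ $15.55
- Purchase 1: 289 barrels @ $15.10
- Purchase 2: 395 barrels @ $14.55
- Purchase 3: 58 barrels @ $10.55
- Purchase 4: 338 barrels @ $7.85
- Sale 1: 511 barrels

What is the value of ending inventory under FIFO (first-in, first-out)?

Sale 1 (511) [FIFO — oldest first]: 212 @ $15.55 + 289 @ $15.10 + 10 @ $14.55 = $7,806.00
Ending inventory: 385 @ $14.55 + 58 @ $10.55 + 338 @ $7.85 = $8,866.95
Check: goods available $16,672.95 = COGS $7,806.00 + ending $8,866.95

Ending inventory = $8,866.95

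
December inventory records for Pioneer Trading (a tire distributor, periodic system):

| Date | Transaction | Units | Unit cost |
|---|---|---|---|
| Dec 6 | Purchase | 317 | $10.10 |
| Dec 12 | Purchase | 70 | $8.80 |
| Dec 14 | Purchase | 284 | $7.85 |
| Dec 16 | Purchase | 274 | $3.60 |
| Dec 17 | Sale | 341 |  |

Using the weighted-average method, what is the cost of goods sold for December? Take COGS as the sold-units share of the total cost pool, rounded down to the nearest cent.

COGS = $2,538.01

Dec 17, sell 341: 341/945 × $7,033.50 → $2,538.01
Ending inventory (cost pool remaining) = $4,495.49
Check: goods available $7,033.50 = COGS $2,538.01 + ending $4,495.49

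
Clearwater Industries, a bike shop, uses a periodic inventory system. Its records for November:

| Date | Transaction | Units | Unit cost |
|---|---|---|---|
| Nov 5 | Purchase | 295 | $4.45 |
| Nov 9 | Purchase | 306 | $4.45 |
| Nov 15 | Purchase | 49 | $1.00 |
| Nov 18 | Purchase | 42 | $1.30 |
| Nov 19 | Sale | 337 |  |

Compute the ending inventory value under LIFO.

Nov 19, 337 sold [LIFO — newest first]: 42 @ $1.30 + 49 @ $1.00 + 246 @ $4.45 = $1,198.30
Ending inventory: 295 @ $4.45 + 60 @ $4.45 = $1,579.75

Ending inventory = $1,579.75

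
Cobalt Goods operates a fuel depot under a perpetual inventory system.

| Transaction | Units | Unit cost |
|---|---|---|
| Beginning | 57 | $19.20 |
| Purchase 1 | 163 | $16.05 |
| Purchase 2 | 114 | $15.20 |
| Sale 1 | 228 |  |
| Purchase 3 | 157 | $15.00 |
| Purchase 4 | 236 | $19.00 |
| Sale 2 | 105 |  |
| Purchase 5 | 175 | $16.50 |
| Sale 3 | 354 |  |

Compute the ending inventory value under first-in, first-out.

Sale 1 (228) [FIFO — oldest first]: 57 @ $19.20 + 163 @ $16.05 + 8 @ $15.20 = $3,832.15
Sale 2 (105) [FIFO — oldest first]: 105 @ $15.20 = $1,596.00
Sale 3 (354) [FIFO — oldest first]: 1 @ $15.20 + 157 @ $15.00 + 196 @ $19.00 = $6,094.20
Total COGS = $3,832.15 + $1,596.00 + $6,094.20 = $11,522.35
Ending inventory: 40 @ $19.00 + 175 @ $16.50 = $3,647.50

Ending inventory = $3,647.50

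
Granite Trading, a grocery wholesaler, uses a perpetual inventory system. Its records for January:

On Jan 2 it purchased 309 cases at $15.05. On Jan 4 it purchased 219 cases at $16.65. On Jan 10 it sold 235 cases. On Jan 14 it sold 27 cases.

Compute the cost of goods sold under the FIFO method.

Jan 10, 235 sold [FIFO — oldest first]: 235 @ $15.05 = $3,536.75
Jan 14, 27 sold [FIFO — oldest first]: 27 @ $15.05 = $406.35
Total COGS = $3,536.75 + $406.35 = $3,943.10
Ending inventory: 47 @ $15.05 + 219 @ $16.65 = $4,353.70

COGS = $3,943.10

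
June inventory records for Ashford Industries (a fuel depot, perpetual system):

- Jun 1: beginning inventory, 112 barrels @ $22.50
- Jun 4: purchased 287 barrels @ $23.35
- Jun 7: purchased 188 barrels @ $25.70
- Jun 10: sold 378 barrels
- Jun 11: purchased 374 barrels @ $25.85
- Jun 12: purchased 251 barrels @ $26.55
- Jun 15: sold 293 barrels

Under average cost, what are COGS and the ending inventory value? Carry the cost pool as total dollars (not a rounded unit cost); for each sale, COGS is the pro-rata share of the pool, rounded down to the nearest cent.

After Jun 1: 112 on hand, pool $2,520.00 (≈ $22.5000 each)
After Jun 4: 399 on hand, pool $9,221.45 (≈ $23.1114 each)
After Jun 7: 587 on hand, pool $14,053.05 (≈ $23.9405 each)
Jun 10, sell 378: 378/587 × $14,053.05 → $9,049.49
After Jun 11: 583 on hand, pool $14,671.46 (≈ $25.1655 each)
After Jun 12: 834 on hand, pool $21,335.51 (≈ $25.5821 each)
Jun 15, sell 293: 293/834 × $21,335.51 → $7,495.56
Total COGS = $9,049.49 + $7,495.56 = $16,545.05
Ending inventory (cost pool remaining) = $13,839.95
Check: goods available $30,385.00 = COGS $16,545.05 + ending $13,839.95

COGS = $16,545.05; ending inventory = $13,839.95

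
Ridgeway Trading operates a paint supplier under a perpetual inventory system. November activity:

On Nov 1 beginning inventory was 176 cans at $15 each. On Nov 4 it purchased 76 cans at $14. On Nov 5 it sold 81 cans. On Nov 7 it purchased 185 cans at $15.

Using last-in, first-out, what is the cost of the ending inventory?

Nov 5, 81 sold [LIFO — newest first]: 76 @ $14 + 5 @ $15 = $1,139
Ending inventory: 171 @ $15 + 185 @ $15 = $5,340

Ending inventory = $5,340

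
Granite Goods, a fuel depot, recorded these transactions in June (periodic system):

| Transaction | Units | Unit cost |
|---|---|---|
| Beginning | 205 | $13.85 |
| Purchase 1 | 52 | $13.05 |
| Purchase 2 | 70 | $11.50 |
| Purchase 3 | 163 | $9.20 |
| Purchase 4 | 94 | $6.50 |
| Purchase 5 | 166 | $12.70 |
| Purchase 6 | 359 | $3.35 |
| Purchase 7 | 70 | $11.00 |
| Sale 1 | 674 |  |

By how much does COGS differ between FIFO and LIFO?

$2,982.10

FIFO COGS: 205 @ $13.85 + 52 @ $13.05 + 70 @ $11.50 + 163 @ $9.20 + 94 @ $6.50 + 90 @ $12.70 = $7,576.45
LIFO COGS: 70 @ $11.00 + 359 @ $3.35 + 166 @ $12.70 + 79 @ $6.50 = $4,594.35
Difference = |$7,576.45 − $4,594.35| = $2,982.10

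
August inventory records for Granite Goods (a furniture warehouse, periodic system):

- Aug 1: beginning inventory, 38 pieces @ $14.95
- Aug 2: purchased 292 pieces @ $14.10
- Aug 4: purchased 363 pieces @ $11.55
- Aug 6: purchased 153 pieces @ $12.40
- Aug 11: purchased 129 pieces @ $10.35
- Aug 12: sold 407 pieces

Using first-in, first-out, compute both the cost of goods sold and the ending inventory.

Aug 12, 407 sold [FIFO — oldest first]: 38 @ $14.95 + 292 @ $14.10 + 77 @ $11.55 = $5,574.65
Ending inventory: 286 @ $11.55 + 153 @ $12.40 + 129 @ $10.35 = $6,535.65
Check: goods available $12,110.30 = COGS $5,574.65 + ending $6,535.65

COGS = $5,574.65; ending inventory = $6,535.65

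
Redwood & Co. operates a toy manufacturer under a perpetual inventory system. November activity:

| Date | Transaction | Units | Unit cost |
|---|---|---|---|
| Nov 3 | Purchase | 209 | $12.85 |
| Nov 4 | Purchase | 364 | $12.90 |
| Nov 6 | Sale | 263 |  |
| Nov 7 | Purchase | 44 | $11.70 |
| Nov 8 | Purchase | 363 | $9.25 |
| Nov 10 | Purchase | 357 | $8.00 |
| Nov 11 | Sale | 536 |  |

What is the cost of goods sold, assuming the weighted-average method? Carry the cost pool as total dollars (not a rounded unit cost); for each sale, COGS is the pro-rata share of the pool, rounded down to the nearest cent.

COGS = $8,738.86

After Nov 3: 209 on hand, pool $2,685.65 (≈ $12.8500 each)
After Nov 4: 573 on hand, pool $7,381.25 (≈ $12.8818 each)
Nov 6, sell 263: 263/573 × $7,381.25 → $3,387.90
After Nov 7: 354 on hand, pool $4,508.15 (≈ $12.7349 each)
After Nov 8: 717 on hand, pool $7,865.90 (≈ $10.9706 each)
After Nov 10: 1074 on hand, pool $10,721.90 (≈ $9.9831 each)
Nov 11, sell 536: 536/1074 × $10,721.90 → $5,350.96
Total COGS = $3,387.90 + $5,350.96 = $8,738.86
Ending inventory (cost pool remaining) = $5,370.94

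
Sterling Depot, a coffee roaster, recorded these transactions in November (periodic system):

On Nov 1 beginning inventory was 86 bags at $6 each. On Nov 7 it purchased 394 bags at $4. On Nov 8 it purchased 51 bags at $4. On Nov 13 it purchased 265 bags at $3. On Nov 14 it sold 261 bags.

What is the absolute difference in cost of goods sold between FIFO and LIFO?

$433

FIFO COGS: 86 @ $6 + 175 @ $4 = $1,216
LIFO COGS: 261 @ $3 = $783
Difference = |$1,216 − $783| = $433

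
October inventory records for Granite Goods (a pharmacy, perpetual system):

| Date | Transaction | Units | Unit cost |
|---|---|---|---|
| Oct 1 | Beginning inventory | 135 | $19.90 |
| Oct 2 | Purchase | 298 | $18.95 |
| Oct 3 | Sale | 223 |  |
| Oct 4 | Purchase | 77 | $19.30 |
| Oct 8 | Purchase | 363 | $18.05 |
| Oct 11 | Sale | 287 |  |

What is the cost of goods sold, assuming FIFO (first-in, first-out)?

COGS = $9,819.70

Oct 3, 223 sold [FIFO — oldest first]: 135 @ $19.90 + 88 @ $18.95 = $4,354.10
Oct 11, 287 sold [FIFO — oldest first]: 210 @ $18.95 + 77 @ $19.30 = $5,465.60
Total COGS = $4,354.10 + $5,465.60 = $9,819.70
Ending inventory: 363 @ $18.05 = $6,552.15
Check: goods available $16,371.85 = COGS $9,819.70 + ending $6,552.15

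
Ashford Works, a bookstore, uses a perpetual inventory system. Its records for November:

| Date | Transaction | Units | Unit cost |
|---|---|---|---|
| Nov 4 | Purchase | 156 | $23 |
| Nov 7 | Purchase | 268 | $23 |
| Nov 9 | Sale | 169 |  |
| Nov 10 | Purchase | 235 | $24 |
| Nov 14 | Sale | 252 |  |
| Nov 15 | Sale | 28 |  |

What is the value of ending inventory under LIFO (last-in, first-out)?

Nov 9, 169 sold [LIFO — newest first]: 169 @ $23 = $3,887
Nov 14, 252 sold [LIFO — newest first]: 235 @ $24 + 17 @ $23 = $6,031
Nov 15, 28 sold [LIFO — newest first]: 28 @ $23 = $644
Total COGS = $3,887 + $6,031 + $644 = $10,562
Ending inventory: 156 @ $23 + 54 @ $23 = $4,830

Ending inventory = $4,830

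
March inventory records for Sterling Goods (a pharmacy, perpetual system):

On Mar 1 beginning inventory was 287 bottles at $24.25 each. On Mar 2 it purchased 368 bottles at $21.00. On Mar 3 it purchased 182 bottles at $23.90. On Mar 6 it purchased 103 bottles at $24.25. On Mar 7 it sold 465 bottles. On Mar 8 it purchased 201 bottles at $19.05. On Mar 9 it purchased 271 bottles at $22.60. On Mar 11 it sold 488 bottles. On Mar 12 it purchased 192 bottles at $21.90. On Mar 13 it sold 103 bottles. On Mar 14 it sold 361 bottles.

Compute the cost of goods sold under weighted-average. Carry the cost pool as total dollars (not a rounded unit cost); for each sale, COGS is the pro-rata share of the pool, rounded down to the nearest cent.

After Mar 1: 287 on hand, pool $6,959.75 (≈ $24.2500 each)
After Mar 2: 655 on hand, pool $14,687.75 (≈ $22.4240 each)
After Mar 3: 837 on hand, pool $19,037.55 (≈ $22.7450 each)
After Mar 6: 940 on hand, pool $21,535.30 (≈ $22.9099 each)
Mar 7, sell 465: 465/940 × $21,535.30 → $10,653.10
After Mar 8: 676 on hand, pool $14,711.25 (≈ $21.7622 each)
After Mar 9: 947 on hand, pool $20,835.85 (≈ $22.0020 each)
Mar 11, sell 488: 488/947 × $20,835.85 → $10,736.95
After Mar 12: 651 on hand, pool $14,303.70 (≈ $21.9719 each)
Mar 13, sell 103: 103/651 × $14,303.70 → $2,263.10
Mar 14, sell 361: 361/548 × $12,040.60 → $7,931.85
Total COGS = $10,653.10 + $10,736.95 + $2,263.10 + $7,931.85 = $31,585.00
Ending inventory (cost pool remaining) = $4,108.75

COGS = $31,585.00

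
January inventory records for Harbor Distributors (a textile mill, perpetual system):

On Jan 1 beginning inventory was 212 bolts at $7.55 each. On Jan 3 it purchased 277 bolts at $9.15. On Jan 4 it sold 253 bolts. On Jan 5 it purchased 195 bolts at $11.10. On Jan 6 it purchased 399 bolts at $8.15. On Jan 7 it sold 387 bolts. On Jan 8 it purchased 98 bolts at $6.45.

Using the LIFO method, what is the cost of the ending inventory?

Jan 4, 253 sold [LIFO — newest first]: 253 @ $9.15 = $2,314.95
Jan 7, 387 sold [LIFO — newest first]: 387 @ $8.15 = $3,154.05
Total COGS = $2,314.95 + $3,154.05 = $5,469.00
Ending inventory: 212 @ $7.55 + 24 @ $9.15 + 195 @ $11.10 + 12 @ $8.15 + 98 @ $6.45 = $4,714.60

Ending inventory = $4,714.60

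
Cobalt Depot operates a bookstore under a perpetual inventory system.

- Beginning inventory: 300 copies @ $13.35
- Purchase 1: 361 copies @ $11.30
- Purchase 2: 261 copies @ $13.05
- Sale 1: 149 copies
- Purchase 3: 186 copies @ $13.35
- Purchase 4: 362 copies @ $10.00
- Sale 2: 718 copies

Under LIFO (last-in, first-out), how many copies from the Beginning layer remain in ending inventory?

300

Sale 1 (149) [LIFO — newest first]: 149 @ $13.05 = $1,944.45
Sale 2 (718) [LIFO — newest first]: 362 @ $10.00 + 186 @ $13.35 + 112 @ $13.05 + 58 @ $11.30 = $8,220.10
Total COGS = $1,944.45 + $8,220.10 = $10,164.55
Ending inventory: 300 @ $13.35 + 303 @ $11.30 = $7,428.90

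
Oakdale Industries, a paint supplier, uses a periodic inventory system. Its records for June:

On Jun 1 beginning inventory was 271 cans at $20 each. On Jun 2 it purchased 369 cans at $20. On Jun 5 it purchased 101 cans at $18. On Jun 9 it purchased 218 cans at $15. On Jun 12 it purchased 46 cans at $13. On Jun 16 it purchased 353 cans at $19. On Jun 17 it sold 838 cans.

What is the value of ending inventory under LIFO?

Jun 17, 838 sold [LIFO — newest first]: 353 @ $19 + 46 @ $13 + 218 @ $15 + 101 @ $18 + 120 @ $20 = $14,793
Ending inventory: 271 @ $20 + 249 @ $20 = $10,400

Ending inventory = $10,400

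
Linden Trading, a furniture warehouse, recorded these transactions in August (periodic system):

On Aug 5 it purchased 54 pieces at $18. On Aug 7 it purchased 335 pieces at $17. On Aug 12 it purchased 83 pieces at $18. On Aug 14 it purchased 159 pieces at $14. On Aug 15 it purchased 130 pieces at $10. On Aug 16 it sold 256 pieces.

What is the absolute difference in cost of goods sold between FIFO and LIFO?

FIFO COGS: 54 @ $18 + 202 @ $17 = $4,406
LIFO COGS: 130 @ $10 + 126 @ $14 = $3,064
Difference = |$4,406 − $3,064| = $1,342

$1,342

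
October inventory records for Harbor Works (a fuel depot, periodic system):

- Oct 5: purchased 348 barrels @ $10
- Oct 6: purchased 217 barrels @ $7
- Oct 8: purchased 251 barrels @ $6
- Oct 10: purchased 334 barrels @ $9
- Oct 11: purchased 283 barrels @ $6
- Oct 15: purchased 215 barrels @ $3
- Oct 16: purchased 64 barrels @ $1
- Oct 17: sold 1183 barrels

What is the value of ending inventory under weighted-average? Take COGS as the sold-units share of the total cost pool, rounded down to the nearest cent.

Oct 17, sell 1183: 1183/1712 × $11,918.00 → $8,235.39
Ending inventory (cost pool remaining) = $3,682.61

Ending inventory = $3,682.61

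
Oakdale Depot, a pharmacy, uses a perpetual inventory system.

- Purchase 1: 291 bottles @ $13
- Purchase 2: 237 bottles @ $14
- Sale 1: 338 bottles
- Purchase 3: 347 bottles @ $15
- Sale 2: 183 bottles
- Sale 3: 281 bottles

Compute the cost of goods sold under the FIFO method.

COGS = $11,211

Sale 1 (338) [FIFO — oldest first]: 291 @ $13 + 47 @ $14 = $4,441
Sale 2 (183) [FIFO — oldest first]: 183 @ $14 = $2,562
Sale 3 (281) [FIFO — oldest first]: 7 @ $14 + 274 @ $15 = $4,208
Total COGS = $4,441 + $2,562 + $4,208 = $11,211
Ending inventory: 73 @ $15 = $1,095
Check: goods available $12,306 = COGS $11,211 + ending $1,095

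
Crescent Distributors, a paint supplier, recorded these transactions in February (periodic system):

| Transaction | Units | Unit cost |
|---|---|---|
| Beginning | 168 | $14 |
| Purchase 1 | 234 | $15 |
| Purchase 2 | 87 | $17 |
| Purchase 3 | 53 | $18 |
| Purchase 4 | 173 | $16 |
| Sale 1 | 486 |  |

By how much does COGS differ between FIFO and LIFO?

$506

FIFO COGS: 168 @ $14 + 234 @ $15 + 84 @ $17 = $7,290
LIFO COGS: 173 @ $16 + 53 @ $18 + 87 @ $17 + 173 @ $15 = $7,796
Difference = |$7,290 − $7,796| = $506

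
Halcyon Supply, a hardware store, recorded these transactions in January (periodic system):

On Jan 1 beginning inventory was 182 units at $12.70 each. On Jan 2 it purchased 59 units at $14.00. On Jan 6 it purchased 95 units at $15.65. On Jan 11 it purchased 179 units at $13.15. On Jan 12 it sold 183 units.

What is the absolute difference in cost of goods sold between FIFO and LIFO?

FIFO COGS: 182 @ $12.70 + 1 @ $14.00 = $2,325.40
LIFO COGS: 179 @ $13.15 + 4 @ $15.65 = $2,416.45
Difference = |$2,325.40 − $2,416.45| = $91.05

$91.05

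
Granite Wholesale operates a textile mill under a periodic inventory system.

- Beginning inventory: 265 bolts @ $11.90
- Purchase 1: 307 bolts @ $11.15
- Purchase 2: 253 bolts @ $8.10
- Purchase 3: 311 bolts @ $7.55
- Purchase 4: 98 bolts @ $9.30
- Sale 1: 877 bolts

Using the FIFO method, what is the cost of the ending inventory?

Ending inventory = $2,866.85

Sale 1 (877) [FIFO — oldest first]: 265 @ $11.90 + 307 @ $11.15 + 253 @ $8.10 + 52 @ $7.55 = $9,018.45
Ending inventory: 259 @ $7.55 + 98 @ $9.30 = $2,866.85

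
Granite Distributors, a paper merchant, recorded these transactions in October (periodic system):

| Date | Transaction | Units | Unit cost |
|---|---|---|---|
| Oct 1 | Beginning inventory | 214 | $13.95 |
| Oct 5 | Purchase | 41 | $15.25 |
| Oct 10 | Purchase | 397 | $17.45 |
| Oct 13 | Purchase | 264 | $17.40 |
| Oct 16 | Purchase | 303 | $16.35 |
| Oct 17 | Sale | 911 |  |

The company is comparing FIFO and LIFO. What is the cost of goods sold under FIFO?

COGS = $15,044.80

FIFO COGS: 214 @ $13.95 + 41 @ $15.25 + 397 @ $17.45 + 259 @ $17.40 = $15,044.80
LIFO COGS: 303 @ $16.35 + 264 @ $17.40 + 344 @ $17.45 = $15,550.45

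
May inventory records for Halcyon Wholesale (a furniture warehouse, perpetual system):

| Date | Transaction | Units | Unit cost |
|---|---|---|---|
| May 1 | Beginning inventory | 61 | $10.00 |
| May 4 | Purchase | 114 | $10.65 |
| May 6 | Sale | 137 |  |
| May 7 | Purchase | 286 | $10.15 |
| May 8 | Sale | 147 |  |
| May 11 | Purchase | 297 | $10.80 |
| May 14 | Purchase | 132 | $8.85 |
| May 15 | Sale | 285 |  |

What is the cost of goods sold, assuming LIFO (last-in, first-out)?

May 6, 137 sold [LIFO — newest first]: 114 @ $10.65 + 23 @ $10.00 = $1,444.10
May 8, 147 sold [LIFO — newest first]: 147 @ $10.15 = $1,492.05
May 15, 285 sold [LIFO — newest first]: 132 @ $8.85 + 153 @ $10.80 = $2,820.60
Total COGS = $1,444.10 + $1,492.05 + $2,820.60 = $5,756.75
Ending inventory: 38 @ $10.00 + 139 @ $10.15 + 144 @ $10.80 = $3,346.05

COGS = $5,756.75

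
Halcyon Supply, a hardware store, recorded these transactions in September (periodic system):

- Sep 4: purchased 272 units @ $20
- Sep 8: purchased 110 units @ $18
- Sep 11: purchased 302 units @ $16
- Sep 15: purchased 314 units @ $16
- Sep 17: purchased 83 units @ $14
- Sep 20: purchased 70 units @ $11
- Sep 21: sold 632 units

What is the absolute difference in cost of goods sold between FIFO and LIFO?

$1,824

FIFO COGS: 272 @ $20 + 110 @ $18 + 250 @ $16 = $11,420
LIFO COGS: 70 @ $11 + 83 @ $14 + 314 @ $16 + 165 @ $16 = $9,596
Difference = |$11,420 − $9,596| = $1,824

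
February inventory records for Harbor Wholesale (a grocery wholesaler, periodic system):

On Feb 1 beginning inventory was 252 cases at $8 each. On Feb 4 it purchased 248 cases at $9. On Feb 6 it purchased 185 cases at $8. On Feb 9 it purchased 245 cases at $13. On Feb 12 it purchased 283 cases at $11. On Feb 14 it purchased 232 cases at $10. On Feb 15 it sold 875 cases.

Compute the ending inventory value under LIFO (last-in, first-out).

Ending inventory = $4,808

Feb 15, 875 sold [LIFO — newest first]: 232 @ $10 + 283 @ $11 + 245 @ $13 + 115 @ $8 = $9,538
Ending inventory: 252 @ $8 + 248 @ $9 + 70 @ $8 = $4,808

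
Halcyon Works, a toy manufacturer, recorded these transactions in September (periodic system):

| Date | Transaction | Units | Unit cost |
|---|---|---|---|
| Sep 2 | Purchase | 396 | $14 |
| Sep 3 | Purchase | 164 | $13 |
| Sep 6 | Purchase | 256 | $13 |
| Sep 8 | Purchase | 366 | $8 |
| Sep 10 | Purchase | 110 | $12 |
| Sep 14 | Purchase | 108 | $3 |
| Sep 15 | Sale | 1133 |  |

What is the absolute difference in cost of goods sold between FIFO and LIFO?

$1,702

FIFO COGS: 396 @ $14 + 164 @ $13 + 256 @ $13 + 317 @ $8 = $13,540
LIFO COGS: 108 @ $3 + 110 @ $12 + 366 @ $8 + 256 @ $13 + 164 @ $13 + 129 @ $14 = $11,838
Difference = |$13,540 − $11,838| = $1,702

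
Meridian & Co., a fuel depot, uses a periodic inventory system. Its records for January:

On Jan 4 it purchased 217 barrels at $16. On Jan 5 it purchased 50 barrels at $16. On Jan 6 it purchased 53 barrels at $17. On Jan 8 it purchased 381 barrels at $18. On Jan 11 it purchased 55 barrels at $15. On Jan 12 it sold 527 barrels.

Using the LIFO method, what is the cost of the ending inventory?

Jan 12, 527 sold [LIFO — newest first]: 55 @ $15 + 381 @ $18 + 53 @ $17 + 38 @ $16 = $9,192
Ending inventory: 217 @ $16 + 12 @ $16 = $3,664
Check: goods available $12,856 = COGS $9,192 + ending $3,664

Ending inventory = $3,664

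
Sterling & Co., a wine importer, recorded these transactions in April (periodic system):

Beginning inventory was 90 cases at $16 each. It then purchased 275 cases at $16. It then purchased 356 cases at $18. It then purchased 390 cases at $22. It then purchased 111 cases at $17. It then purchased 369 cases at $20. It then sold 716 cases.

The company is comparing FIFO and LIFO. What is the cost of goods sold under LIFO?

COGS = $14,459

FIFO COGS: 90 @ $16 + 275 @ $16 + 351 @ $18 = $12,158
LIFO COGS: 369 @ $20 + 111 @ $17 + 236 @ $22 = $14,459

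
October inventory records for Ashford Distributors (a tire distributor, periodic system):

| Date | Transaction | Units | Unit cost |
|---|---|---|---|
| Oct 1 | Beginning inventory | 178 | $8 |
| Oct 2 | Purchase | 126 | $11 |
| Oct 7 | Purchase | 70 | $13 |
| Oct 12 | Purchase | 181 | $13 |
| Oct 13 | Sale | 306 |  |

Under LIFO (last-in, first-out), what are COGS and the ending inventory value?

Oct 13, 306 sold [LIFO — newest first]: 181 @ $13 + 70 @ $13 + 55 @ $11 = $3,868
Ending inventory: 178 @ $8 + 71 @ $11 = $2,205

COGS = $3,868; ending inventory = $2,205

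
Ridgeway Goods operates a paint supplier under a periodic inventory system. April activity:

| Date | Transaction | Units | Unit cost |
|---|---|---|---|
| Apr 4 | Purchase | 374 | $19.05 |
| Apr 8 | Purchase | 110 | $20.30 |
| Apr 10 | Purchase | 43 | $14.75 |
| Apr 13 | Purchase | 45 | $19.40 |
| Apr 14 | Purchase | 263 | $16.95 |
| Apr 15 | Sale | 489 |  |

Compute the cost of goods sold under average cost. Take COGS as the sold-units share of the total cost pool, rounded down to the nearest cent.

Apr 15, sell 489: 489/835 × $15,322.80 → $8,973.47
Ending inventory (cost pool remaining) = $6,349.33

COGS = $8,973.47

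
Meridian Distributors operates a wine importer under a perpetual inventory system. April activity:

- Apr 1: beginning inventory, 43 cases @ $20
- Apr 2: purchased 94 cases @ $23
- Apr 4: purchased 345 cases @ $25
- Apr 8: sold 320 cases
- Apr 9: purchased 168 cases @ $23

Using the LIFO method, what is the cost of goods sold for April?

COGS = $8,000

Apr 8, 320 sold [LIFO — newest first]: 320 @ $25 = $8,000
Ending inventory: 43 @ $20 + 94 @ $23 + 25 @ $25 + 168 @ $23 = $7,511
Check: goods available $15,511 = COGS $8,000 + ending $7,511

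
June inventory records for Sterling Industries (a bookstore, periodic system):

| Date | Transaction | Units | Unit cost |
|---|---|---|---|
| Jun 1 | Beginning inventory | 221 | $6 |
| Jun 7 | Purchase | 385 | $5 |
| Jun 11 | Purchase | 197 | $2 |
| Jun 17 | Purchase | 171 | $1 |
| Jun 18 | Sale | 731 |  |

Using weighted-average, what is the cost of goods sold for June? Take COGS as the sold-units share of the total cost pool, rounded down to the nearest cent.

COGS = $2,863.95

Jun 18, sell 731: 731/974 × $3,816.00 → $2,863.95
Ending inventory (cost pool remaining) = $952.05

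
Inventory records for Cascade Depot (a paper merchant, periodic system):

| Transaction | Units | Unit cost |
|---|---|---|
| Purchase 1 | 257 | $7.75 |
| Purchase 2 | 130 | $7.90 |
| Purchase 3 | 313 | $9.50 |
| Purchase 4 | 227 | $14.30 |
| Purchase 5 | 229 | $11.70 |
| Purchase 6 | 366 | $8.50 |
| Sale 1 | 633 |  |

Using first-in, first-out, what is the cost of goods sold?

COGS = $5,355.75

Sale 1 (633) [FIFO — oldest first]: 257 @ $7.75 + 130 @ $7.90 + 246 @ $9.50 = $5,355.75
Ending inventory: 67 @ $9.50 + 227 @ $14.30 + 229 @ $11.70 + 366 @ $8.50 = $9,672.90
Check: goods available $15,028.65 = COGS $5,355.75 + ending $9,672.90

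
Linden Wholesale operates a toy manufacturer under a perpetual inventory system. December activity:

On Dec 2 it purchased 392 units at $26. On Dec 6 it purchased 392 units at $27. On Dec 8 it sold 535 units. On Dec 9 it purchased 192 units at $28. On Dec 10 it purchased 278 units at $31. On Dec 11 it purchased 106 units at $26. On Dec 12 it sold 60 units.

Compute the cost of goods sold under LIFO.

Dec 8, 535 sold [LIFO — newest first]: 392 @ $27 + 143 @ $26 = $14,302
Dec 12, 60 sold [LIFO — newest first]: 60 @ $26 = $1,560
Total COGS = $14,302 + $1,560 = $15,862
Ending inventory: 249 @ $26 + 192 @ $28 + 278 @ $31 + 46 @ $26 = $21,664
Check: goods available $37,526 = COGS $15,862 + ending $21,664

COGS = $15,862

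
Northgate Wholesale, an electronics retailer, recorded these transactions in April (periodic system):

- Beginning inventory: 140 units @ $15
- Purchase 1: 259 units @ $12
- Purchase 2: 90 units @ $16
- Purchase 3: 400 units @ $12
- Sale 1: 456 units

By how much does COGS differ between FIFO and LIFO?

FIFO COGS: 140 @ $15 + 259 @ $12 + 57 @ $16 = $6,120
LIFO COGS: 400 @ $12 + 56 @ $16 = $5,696
Difference = |$6,120 − $5,696| = $424

$424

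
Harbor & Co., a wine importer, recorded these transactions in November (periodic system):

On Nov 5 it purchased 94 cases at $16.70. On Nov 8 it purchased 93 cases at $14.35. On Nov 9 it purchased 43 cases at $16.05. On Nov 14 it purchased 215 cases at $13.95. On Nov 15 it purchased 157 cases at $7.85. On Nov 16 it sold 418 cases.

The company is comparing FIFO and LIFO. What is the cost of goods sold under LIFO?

FIFO COGS: 94 @ $16.70 + 93 @ $14.35 + 43 @ $16.05 + 188 @ $13.95 = $6,217.10
LIFO COGS: 157 @ $7.85 + 215 @ $13.95 + 43 @ $16.05 + 3 @ $14.35 = $4,964.90

COGS = $4,964.90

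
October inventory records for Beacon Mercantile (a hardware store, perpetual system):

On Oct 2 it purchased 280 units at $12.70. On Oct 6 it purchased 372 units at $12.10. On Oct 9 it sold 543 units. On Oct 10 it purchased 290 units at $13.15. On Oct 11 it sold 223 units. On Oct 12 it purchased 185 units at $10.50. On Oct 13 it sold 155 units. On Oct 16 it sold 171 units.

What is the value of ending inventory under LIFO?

Ending inventory = $444.50

Oct 9, 543 sold [LIFO — newest first]: 372 @ $12.10 + 171 @ $12.70 = $6,672.90
Oct 11, 223 sold [LIFO — newest first]: 223 @ $13.15 = $2,932.45
Oct 13, 155 sold [LIFO — newest first]: 155 @ $10.50 = $1,627.50
Oct 16, 171 sold [LIFO — newest first]: 30 @ $10.50 + 67 @ $13.15 + 74 @ $12.70 = $2,135.85
Total COGS = $6,672.90 + $2,932.45 + $1,627.50 + $2,135.85 = $13,368.70
Ending inventory: 35 @ $12.70 = $444.50
Check: goods available $13,813.20 = COGS $13,368.70 + ending $444.50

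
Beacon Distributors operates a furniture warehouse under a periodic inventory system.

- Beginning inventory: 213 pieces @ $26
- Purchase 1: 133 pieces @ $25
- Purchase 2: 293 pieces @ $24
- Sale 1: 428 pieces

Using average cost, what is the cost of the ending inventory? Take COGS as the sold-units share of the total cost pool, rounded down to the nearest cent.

Ending inventory = $5,248.59

Sale 1, sell 428: 428/639 × $15,895.00 → $10,646.41
Ending inventory (cost pool remaining) = $5,248.59
Check: goods available $15,895.00 = COGS $10,646.41 + ending $5,248.59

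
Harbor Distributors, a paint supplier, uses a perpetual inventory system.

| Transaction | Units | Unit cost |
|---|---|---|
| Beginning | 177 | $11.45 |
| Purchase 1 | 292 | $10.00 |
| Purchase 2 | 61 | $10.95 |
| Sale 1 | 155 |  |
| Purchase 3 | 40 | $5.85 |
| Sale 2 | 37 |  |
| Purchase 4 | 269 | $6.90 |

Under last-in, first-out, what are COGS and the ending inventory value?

Sale 1 (155) [LIFO — newest first]: 61 @ $10.95 + 94 @ $10.00 = $1,607.95
Sale 2 (37) [LIFO — newest first]: 37 @ $5.85 = $216.45
Total COGS = $1,607.95 + $216.45 = $1,824.40
Ending inventory: 177 @ $11.45 + 198 @ $10.00 + 3 @ $5.85 + 269 @ $6.90 = $5,880.30

COGS = $1,824.40; ending inventory = $5,880.30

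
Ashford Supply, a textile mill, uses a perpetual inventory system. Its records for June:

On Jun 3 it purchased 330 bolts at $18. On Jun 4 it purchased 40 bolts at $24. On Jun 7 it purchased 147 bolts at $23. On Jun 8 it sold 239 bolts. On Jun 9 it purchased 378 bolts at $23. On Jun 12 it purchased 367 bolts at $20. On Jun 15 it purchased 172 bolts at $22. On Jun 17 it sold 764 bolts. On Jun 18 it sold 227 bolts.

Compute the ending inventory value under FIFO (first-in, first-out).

Jun 8, 239 sold [FIFO — oldest first]: 239 @ $18 = $4,302
Jun 17, 764 sold [FIFO — oldest first]: 91 @ $18 + 40 @ $24 + 147 @ $23 + 378 @ $23 + 108 @ $20 = $16,833
Jun 18, 227 sold [FIFO — oldest first]: 227 @ $20 = $4,540
Total COGS = $4,302 + $16,833 + $4,540 = $25,675
Ending inventory: 32 @ $20 + 172 @ $22 = $4,424
Check: goods available $30,099 = COGS $25,675 + ending $4,424

Ending inventory = $4,424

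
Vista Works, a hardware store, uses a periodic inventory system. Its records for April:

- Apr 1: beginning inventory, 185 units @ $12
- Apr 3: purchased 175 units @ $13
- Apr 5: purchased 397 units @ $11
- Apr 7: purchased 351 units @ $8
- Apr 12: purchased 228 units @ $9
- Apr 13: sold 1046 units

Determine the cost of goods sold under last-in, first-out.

COGS = $10,137

Apr 13, 1046 sold [LIFO — newest first]: 228 @ $9 + 351 @ $8 + 397 @ $11 + 70 @ $13 = $10,137
Ending inventory: 185 @ $12 + 105 @ $13 = $3,585
Check: goods available $13,722 = COGS $10,137 + ending $3,585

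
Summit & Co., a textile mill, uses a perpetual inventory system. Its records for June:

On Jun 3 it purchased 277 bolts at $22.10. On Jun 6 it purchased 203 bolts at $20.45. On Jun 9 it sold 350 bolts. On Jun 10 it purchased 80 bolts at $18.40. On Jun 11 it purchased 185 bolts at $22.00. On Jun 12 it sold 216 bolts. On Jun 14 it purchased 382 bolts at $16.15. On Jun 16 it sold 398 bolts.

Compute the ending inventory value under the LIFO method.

Ending inventory = $3,480.20

Jun 9, 350 sold [LIFO — newest first]: 203 @ $20.45 + 147 @ $22.10 = $7,400.05
Jun 12, 216 sold [LIFO — newest first]: 185 @ $22.00 + 31 @ $18.40 = $4,640.40
Jun 16, 398 sold [LIFO — newest first]: 382 @ $16.15 + 16 @ $18.40 = $6,463.70
Total COGS = $7,400.05 + $4,640.40 + $6,463.70 = $18,504.15
Ending inventory: 130 @ $22.10 + 33 @ $18.40 = $3,480.20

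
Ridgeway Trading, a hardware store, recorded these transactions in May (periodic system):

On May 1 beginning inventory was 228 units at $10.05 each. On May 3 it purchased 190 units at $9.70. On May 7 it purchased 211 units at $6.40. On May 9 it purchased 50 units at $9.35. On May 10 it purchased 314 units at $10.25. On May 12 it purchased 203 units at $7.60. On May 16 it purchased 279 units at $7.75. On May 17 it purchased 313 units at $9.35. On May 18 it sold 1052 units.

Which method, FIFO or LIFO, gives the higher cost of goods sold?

FIFO COGS: 228 @ $10.05 + 190 @ $9.70 + 211 @ $6.40 + 50 @ $9.35 + 314 @ $10.25 + 59 @ $7.60 = $9,619.20
LIFO COGS: 313 @ $9.35 + 279 @ $7.75 + 203 @ $7.60 + 257 @ $10.25 = $9,265.85

FIFO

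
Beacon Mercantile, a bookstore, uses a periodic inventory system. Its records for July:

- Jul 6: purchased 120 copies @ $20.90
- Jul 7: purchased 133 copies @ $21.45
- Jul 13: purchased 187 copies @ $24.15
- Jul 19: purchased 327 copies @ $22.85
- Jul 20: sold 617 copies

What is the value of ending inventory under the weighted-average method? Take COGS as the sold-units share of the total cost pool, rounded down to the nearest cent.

Jul 20, sell 617: 617/767 × $17,348.85 → $13,955.98
Ending inventory (cost pool remaining) = $3,392.87

Ending inventory = $3,392.87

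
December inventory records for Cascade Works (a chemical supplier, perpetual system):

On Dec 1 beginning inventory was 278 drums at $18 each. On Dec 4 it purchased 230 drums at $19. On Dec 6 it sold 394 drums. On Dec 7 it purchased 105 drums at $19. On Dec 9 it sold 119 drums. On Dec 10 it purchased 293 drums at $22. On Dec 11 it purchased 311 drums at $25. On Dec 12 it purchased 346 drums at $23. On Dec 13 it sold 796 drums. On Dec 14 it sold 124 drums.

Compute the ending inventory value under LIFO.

Ending inventory = $2,460

Dec 6, 394 sold [LIFO — newest first]: 230 @ $19 + 164 @ $18 = $7,322
Dec 9, 119 sold [LIFO — newest first]: 105 @ $19 + 14 @ $18 = $2,247
Dec 13, 796 sold [LIFO — newest first]: 346 @ $23 + 311 @ $25 + 139 @ $22 = $18,791
Dec 14, 124 sold [LIFO — newest first]: 124 @ $22 = $2,728
Total COGS = $7,322 + $2,247 + $18,791 + $2,728 = $31,088
Ending inventory: 100 @ $18 + 30 @ $22 = $2,460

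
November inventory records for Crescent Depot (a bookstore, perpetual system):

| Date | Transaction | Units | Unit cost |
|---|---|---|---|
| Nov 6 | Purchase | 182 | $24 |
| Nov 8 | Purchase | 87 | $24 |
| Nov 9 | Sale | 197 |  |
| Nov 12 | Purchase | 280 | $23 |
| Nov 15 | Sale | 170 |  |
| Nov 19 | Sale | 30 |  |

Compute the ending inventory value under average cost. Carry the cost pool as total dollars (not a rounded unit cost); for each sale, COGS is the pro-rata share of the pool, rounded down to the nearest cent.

After Nov 6: 182 on hand, pool $4,368.00 (≈ $24.0000 each)
After Nov 8: 269 on hand, pool $6,456.00 (≈ $24.0000 each)
Nov 9, sell 197: 197/269 × $6,456.00 → $4,728.00
After Nov 12: 352 on hand, pool $8,168.00 (≈ $23.2045 each)
Nov 15, sell 170: 170/352 × $8,168.00 → $3,944.77
Nov 19, sell 30: 30/182 × $4,223.23 → $696.13
Total COGS = $4,728.00 + $3,944.77 + $696.13 = $9,368.90
Ending inventory (cost pool remaining) = $3,527.10
Check: goods available $12,896.00 = COGS $9,368.90 + ending $3,527.10

Ending inventory = $3,527.10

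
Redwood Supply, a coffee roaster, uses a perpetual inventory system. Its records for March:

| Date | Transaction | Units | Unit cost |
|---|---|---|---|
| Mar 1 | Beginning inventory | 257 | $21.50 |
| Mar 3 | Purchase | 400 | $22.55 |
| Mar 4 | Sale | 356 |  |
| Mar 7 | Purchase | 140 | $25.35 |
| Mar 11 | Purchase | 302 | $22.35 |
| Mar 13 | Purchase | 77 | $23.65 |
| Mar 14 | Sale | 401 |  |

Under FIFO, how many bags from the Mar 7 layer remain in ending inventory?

Mar 4, 356 sold [FIFO — oldest first]: 257 @ $21.50 + 99 @ $22.55 = $7,757.95
Mar 14, 401 sold [FIFO — oldest first]: 301 @ $22.55 + 100 @ $25.35 = $9,322.55
Total COGS = $7,757.95 + $9,322.55 = $17,080.50
Ending inventory: 40 @ $25.35 + 302 @ $22.35 + 77 @ $23.65 = $9,584.75

40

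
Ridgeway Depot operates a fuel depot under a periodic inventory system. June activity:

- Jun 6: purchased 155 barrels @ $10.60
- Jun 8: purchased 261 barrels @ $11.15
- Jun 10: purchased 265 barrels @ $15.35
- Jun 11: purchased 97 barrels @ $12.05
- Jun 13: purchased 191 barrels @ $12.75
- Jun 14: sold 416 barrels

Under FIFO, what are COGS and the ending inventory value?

COGS = $4,553.15; ending inventory = $7,671.85

Jun 14, 416 sold [FIFO — oldest first]: 155 @ $10.60 + 261 @ $11.15 = $4,553.15
Ending inventory: 265 @ $15.35 + 97 @ $12.05 + 191 @ $12.75 = $7,671.85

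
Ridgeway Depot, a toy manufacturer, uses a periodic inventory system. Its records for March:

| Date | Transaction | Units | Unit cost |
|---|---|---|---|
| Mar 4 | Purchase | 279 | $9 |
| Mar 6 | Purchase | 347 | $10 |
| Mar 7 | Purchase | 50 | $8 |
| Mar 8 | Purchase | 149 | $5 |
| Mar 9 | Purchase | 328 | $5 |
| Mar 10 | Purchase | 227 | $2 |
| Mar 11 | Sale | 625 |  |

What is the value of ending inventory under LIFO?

Ending inventory = $6,776

Mar 11, 625 sold [LIFO — newest first]: 227 @ $2 + 328 @ $5 + 70 @ $5 = $2,444
Ending inventory: 279 @ $9 + 347 @ $10 + 50 @ $8 + 79 @ $5 = $6,776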